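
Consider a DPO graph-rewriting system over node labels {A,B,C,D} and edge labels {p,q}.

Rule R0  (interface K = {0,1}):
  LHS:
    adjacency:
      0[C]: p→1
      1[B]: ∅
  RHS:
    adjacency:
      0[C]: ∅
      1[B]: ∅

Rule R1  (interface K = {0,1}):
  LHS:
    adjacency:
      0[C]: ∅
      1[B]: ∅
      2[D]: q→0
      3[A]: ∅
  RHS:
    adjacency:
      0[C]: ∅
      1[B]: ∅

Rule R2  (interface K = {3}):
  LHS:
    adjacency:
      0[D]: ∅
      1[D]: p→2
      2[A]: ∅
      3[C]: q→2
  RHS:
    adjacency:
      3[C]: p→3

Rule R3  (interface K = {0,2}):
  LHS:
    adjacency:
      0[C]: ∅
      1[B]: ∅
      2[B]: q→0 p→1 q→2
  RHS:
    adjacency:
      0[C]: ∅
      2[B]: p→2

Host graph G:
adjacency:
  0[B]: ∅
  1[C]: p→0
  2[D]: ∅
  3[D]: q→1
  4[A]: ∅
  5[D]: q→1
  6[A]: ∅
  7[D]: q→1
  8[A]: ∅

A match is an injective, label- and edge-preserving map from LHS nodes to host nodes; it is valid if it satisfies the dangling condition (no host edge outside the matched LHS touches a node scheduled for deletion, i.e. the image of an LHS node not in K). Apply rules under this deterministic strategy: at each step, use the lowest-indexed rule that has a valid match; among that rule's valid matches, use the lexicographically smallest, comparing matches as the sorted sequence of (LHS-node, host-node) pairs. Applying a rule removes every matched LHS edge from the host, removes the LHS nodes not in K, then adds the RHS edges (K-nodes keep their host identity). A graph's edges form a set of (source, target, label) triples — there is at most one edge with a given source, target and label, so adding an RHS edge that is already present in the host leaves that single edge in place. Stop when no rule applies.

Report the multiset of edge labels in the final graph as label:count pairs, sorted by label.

Answer: (no edges)

Rewrite trace:
start.  V:9 E:4  edges: 1-p->0 3-q->1 5-q->1 7-q->1
1. fire R0 via {0↦1, 1↦0}  →  V:9 E:3  edges: 3-q->1 5-q->1 7-q->1
2. fire R1 via {0↦1, 1↦0, 2↦3, 3↦4}  →  V:7 E:2  edges: 5-q->1 7-q->1
3. fire R1 via {0↦1, 1↦0, 2↦5, 3↦6}  →  V:5 E:1  edges: 7-q->1
4. fire R1 via {0↦1, 1↦0, 2↦7, 3↦8}  →  V:3 E:0  edges: ∅
normal form: no rule applies after step 4
NF edges: []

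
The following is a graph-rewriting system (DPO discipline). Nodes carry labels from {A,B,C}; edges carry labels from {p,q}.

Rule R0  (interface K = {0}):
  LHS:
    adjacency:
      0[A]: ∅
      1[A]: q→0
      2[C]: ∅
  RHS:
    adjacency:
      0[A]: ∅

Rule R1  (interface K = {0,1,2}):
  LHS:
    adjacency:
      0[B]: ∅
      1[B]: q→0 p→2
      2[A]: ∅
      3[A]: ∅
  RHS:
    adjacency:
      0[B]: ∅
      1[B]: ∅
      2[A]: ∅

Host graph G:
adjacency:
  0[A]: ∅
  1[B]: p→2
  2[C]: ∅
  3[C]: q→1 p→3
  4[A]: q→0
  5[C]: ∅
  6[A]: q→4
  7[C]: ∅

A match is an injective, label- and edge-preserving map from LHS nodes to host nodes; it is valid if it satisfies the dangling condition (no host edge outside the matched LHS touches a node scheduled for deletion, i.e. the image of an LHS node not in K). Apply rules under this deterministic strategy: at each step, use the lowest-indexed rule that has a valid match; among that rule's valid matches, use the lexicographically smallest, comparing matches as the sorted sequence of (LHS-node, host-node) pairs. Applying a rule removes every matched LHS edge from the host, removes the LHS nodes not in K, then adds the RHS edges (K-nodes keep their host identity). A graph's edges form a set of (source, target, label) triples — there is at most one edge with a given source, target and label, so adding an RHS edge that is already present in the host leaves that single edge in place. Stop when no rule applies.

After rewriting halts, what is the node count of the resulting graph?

Answer: 4

Derivation:
start.  V:8 E:5  edges: 1-p->2 3-q->1 3-p->3 4-q->0 6-q->4
1. fire R0 via {0↦4, 1↦6, 2↦5}  →  V:6 E:4  edges: 1-p->2 3-q->1 3-p->3 4-q->0
2. fire R0 via {0↦0, 1↦4, 2↦7}  →  V:4 E:3  edges: 1-p->2 3-q->1 3-p->3
final graph: no rule applies after step 2
NF nodes: {0:A, 1:B, 2:C, 3:C}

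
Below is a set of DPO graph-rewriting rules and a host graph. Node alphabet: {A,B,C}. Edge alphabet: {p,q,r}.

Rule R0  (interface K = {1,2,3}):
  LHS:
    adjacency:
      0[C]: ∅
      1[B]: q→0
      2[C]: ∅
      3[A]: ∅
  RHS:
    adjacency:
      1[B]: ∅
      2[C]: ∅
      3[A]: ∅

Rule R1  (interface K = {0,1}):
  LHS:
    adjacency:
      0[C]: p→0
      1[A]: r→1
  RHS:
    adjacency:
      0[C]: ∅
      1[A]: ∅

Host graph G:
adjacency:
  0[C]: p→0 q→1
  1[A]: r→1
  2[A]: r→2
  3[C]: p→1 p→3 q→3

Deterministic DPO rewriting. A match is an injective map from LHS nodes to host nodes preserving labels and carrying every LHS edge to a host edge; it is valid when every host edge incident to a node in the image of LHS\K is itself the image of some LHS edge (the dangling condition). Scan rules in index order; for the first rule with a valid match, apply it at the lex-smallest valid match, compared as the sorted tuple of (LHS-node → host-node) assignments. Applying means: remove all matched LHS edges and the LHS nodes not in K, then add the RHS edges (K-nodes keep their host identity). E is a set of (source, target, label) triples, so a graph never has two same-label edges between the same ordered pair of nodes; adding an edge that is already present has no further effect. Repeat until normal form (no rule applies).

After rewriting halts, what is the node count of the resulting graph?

Answer: 4

Steps:
initial: |V|=4 |E|=7  E = 0-p->0 0-q->1 1-r->1 2-r->2 3-p->1 3-p->3 3-q->3
step 1: apply R1 at {0↦0, 1↦1}  → |V|=4 |E|=5  E = 0-q->1 2-r->2 3-p->1 3-p->3 3-q->3
step 2: apply R1 at {0↦3, 1↦2}  → |V|=4 |E|=3  E = 0-q->1 3-p->1 3-q->3
normal form: no rule applies after step 2
NF nodes: {0:C, 1:A, 2:A, 3:C}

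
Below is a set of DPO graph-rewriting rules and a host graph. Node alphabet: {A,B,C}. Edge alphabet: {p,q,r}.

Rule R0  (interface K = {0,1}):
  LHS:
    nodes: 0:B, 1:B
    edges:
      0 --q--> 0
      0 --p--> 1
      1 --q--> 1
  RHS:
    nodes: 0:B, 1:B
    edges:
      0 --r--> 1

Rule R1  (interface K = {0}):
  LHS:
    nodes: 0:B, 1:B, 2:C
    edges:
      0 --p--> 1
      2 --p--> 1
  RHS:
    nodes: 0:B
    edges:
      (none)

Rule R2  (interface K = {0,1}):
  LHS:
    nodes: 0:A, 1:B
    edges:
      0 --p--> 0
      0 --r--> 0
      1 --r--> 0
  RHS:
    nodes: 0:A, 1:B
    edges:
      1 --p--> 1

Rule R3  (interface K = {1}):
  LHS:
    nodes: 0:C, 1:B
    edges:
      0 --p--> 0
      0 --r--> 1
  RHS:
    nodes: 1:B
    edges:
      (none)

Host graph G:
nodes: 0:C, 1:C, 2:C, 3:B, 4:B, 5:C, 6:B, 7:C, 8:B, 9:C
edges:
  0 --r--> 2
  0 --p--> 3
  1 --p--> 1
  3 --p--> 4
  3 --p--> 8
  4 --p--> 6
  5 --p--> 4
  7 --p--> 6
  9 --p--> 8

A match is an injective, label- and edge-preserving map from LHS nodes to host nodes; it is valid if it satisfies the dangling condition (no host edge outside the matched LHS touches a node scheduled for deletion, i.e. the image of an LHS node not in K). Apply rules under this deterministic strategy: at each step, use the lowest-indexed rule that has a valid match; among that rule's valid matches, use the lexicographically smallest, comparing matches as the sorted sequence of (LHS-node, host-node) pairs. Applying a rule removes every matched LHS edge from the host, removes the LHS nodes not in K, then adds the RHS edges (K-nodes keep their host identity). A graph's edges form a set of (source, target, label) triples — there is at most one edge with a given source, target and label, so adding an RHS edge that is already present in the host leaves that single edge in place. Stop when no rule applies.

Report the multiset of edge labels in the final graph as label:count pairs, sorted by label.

Answer: p:2 r:1

Steps:
start.  V:10 E:9  edges: 0-r->2 0-p->3 1-p->1 3-p->4 3-p->8 4-p->6 5-p->4 7-p->6 9-p->8
1. fire R1 via {0↦3, 1↦8, 2↦9}  →  V:8 E:7  edges: 0-r->2 0-p->3 1-p->1 3-p->4 4-p->6 5-p->4 7-p->6
2. fire R1 via {0↦4, 1↦6, 2↦7}  →  V:6 E:5  edges: 0-r->2 0-p->3 1-p->1 3-p->4 5-p->4
3. fire R1 via {0↦3, 1↦4, 2↦5}  →  V:4 E:3  edges: 0-r->2 0-p->3 1-p->1
normal form: no rule applies after step 3
NF edges: [(0, 2, 'r'), (0, 3, 'p'), (1, 1, 'p')]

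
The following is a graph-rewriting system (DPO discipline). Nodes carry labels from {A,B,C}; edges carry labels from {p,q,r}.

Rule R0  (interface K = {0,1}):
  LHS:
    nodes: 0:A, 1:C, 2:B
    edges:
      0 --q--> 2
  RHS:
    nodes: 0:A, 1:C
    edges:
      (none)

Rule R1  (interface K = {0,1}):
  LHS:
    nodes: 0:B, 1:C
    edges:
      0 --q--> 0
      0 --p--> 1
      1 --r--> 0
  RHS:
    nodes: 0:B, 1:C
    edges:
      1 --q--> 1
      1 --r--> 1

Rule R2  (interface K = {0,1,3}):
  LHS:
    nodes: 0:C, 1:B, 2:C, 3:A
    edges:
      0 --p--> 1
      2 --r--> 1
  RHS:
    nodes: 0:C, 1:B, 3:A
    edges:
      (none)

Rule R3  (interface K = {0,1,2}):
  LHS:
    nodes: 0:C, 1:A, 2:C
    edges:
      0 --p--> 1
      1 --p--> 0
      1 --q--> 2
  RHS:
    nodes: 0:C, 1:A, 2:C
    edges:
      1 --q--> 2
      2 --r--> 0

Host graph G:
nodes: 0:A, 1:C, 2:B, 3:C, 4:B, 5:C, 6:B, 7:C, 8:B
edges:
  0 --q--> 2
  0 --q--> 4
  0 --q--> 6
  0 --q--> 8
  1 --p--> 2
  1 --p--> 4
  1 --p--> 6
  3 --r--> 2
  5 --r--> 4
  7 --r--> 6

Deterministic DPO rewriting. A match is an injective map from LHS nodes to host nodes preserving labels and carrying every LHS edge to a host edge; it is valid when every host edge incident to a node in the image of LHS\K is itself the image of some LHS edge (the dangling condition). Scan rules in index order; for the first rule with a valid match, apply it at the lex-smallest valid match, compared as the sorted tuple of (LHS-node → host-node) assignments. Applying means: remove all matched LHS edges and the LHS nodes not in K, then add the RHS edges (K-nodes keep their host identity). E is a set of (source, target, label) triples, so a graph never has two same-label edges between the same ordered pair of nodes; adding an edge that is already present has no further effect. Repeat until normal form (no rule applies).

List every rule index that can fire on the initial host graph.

R0: 4 valid matches — {0↦0, 1↦1, 2↦8}, {0↦0, 1↦3, 2↦8}, {0↦0, 1↦5, 2↦8} (+1 more)
R1: no valid match — LHS pattern not found
R2: 3 valid matches — {0↦1, 1↦2, 2↦3, 3↦0}, {0↦1, 1↦4, 2↦5, 3↦0}, {0↦1, 1↦6, 2↦7, 3↦0}
R3: no valid match — LHS pattern not found

Answer: [R0,R2]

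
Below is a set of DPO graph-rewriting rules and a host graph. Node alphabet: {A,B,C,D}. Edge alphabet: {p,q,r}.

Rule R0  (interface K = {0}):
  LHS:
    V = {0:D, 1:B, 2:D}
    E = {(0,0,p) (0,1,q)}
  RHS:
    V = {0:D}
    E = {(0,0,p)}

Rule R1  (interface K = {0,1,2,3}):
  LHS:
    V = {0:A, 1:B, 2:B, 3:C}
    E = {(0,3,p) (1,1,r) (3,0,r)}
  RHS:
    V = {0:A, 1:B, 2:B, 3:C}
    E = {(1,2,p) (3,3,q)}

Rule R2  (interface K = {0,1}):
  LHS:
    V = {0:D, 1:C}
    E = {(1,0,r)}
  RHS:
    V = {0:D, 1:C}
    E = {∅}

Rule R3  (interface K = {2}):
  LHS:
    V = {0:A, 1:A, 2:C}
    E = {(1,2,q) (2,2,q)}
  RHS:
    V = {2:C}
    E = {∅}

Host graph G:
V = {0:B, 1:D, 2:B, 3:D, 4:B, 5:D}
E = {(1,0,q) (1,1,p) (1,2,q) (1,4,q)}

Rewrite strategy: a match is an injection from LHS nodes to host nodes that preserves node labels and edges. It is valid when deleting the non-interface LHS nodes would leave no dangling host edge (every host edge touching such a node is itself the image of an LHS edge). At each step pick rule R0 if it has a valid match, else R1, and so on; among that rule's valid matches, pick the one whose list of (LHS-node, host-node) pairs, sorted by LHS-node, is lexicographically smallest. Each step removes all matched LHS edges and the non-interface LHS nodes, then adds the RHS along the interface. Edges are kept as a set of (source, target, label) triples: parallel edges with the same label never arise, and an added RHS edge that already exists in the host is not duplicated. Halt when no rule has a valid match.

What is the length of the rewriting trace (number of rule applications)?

[0] host  ⇒  6 nodes, 4 edges  {1-q->0 1-p->1 1-q->2 1-q->4}
[1] R0 @ {0↦1, 1↦0, 2↦3}  ⇒  4 nodes, 3 edges  {1-p->1 1-q->2 1-q->4}
[2] R0 @ {0↦1, 1↦2, 2↦5}  ⇒  2 nodes, 2 edges  {1-p->1 1-q->4}
normal form: no rule applies after step 2

Answer: 2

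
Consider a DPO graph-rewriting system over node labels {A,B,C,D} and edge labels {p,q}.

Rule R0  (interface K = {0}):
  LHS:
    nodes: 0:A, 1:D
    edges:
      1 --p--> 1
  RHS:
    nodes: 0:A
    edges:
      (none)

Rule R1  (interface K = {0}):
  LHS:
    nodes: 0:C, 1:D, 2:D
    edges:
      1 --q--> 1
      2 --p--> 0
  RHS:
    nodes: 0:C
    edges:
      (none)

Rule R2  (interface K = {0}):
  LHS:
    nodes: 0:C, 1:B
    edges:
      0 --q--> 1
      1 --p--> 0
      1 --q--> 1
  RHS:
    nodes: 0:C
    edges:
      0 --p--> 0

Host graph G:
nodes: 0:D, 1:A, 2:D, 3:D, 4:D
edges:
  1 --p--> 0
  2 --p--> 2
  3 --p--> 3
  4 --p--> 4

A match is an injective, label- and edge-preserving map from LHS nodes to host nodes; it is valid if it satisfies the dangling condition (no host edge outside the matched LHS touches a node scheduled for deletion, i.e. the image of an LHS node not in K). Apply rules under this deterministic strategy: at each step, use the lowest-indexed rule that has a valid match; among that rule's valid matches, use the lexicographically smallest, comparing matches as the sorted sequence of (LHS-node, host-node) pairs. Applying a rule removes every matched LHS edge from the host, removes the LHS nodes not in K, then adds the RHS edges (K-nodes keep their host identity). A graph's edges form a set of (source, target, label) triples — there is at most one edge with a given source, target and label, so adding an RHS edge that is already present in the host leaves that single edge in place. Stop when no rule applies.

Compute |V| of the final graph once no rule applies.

initial: |V|=5 |E|=4  E = 1-p->0 2-p->2 3-p->3 4-p->4
step 1: apply R0 at {0↦1, 1↦2}  → |V|=4 |E|=3  E = 1-p->0 3-p->3 4-p->4
step 2: apply R0 at {0↦1, 1↦3}  → |V|=3 |E|=2  E = 1-p->0 4-p->4
step 3: apply R0 at {0↦1, 1↦4}  → |V|=2 |E|=1  E = 1-p->0
final graph: no rule applies after step 3
NF nodes: {0:D, 1:A}

Answer: 2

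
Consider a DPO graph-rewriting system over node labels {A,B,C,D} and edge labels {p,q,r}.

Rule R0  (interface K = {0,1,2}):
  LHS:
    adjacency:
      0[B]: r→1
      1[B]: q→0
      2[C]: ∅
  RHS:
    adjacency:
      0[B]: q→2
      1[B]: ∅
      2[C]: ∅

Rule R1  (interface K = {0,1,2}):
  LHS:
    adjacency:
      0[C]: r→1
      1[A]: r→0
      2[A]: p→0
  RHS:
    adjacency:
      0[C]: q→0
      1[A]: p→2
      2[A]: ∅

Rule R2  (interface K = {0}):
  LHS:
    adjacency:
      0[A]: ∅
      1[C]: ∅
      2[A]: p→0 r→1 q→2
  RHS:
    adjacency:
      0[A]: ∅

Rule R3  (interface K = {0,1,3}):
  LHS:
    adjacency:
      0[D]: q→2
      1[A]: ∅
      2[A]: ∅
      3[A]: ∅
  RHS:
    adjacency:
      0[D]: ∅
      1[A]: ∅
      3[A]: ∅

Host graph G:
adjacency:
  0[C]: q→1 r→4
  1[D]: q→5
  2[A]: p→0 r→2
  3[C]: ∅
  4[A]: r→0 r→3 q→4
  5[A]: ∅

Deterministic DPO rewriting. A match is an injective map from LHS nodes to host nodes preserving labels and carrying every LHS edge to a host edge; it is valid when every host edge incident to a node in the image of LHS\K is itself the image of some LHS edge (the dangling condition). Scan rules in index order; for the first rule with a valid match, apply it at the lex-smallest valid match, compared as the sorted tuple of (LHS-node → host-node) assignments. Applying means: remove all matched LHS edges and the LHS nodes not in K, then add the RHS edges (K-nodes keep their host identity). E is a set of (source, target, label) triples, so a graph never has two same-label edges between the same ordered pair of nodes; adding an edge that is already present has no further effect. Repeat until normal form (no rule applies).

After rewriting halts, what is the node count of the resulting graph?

Answer: 4

Steps:
start.  V:6 E:8  edges: 0-q->1 0-r->4 1-q->5 2-p->0 2-r->2 4-r->0 4-r->3 4-q->4
1. fire R1 via {0↦0, 1↦4, 2↦2}  →  V:6 E:7  edges: 0-q->0 0-q->1 1-q->5 2-r->2 4-p->2 4-r->3 4-q->4
2. fire R2 via {0↦2, 1↦3, 2↦4}  →  V:4 E:4  edges: 0-q->0 0-q->1 1-q->5 2-r->2
normal form: no rule applies after step 2
NF nodes: {0:C, 1:D, 2:A, 5:A}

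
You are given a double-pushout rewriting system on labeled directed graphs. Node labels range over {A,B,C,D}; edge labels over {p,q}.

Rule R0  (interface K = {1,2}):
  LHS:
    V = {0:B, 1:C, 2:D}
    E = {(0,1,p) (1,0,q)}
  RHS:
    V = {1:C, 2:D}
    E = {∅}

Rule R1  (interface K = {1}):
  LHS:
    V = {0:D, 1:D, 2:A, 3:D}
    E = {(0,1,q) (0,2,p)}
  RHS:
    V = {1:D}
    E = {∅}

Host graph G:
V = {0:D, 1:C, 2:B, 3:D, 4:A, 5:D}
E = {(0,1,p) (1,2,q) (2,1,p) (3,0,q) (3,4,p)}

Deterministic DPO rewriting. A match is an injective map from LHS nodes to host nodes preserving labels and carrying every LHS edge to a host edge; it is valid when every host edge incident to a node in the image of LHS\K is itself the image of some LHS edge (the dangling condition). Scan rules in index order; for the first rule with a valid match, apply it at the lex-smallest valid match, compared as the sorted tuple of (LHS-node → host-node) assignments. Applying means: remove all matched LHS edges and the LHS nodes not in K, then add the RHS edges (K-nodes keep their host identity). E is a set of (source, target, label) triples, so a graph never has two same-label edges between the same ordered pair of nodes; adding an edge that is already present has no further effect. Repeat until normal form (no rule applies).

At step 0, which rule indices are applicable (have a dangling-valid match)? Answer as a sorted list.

R0: 3 valid matches — {0↦2, 1↦1, 2↦0}, {0↦2, 1↦1, 2↦3}, {0↦2, 1↦1, 2↦5}
R1: 1 valid match — {0↦3, 1↦0, 2↦4, 3↦5}

Answer: [R0,R1]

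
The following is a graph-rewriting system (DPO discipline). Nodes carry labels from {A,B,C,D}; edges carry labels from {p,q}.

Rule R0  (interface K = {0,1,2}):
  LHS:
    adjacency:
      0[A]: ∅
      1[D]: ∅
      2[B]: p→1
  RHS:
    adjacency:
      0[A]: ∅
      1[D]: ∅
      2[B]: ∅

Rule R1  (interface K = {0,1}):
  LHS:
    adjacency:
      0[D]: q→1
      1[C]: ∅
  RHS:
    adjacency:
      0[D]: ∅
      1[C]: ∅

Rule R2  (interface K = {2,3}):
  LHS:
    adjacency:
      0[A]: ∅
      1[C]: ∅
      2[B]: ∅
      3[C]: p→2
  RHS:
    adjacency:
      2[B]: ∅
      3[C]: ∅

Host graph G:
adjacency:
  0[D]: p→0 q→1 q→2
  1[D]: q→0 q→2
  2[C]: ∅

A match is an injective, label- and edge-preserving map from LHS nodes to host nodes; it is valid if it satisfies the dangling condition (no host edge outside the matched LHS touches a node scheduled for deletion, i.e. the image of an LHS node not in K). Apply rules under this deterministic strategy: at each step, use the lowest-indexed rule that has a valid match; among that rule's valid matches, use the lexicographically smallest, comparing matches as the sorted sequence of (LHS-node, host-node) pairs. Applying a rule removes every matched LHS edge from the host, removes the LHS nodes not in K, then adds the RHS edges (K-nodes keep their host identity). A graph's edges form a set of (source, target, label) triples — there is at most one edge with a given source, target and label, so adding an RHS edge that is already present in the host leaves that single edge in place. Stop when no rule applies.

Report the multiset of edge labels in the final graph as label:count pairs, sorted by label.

initial: |V|=3 |E|=5  E = 0-p->0 0-q->1 0-q->2 1-q->0 1-q->2
step 1: apply R1 at {0↦0, 1↦2}  → |V|=3 |E|=4  E = 0-p->0 0-q->1 1-q->0 1-q->2
step 2: apply R1 at {0↦1, 1↦2}  → |V|=3 |E|=3  E = 0-p->0 0-q->1 1-q->0
final graph: no rule applies after step 2
NF edges: [(0, 0, 'p'), (0, 1, 'q'), (1, 0, 'q')]

Answer: p:1 q:2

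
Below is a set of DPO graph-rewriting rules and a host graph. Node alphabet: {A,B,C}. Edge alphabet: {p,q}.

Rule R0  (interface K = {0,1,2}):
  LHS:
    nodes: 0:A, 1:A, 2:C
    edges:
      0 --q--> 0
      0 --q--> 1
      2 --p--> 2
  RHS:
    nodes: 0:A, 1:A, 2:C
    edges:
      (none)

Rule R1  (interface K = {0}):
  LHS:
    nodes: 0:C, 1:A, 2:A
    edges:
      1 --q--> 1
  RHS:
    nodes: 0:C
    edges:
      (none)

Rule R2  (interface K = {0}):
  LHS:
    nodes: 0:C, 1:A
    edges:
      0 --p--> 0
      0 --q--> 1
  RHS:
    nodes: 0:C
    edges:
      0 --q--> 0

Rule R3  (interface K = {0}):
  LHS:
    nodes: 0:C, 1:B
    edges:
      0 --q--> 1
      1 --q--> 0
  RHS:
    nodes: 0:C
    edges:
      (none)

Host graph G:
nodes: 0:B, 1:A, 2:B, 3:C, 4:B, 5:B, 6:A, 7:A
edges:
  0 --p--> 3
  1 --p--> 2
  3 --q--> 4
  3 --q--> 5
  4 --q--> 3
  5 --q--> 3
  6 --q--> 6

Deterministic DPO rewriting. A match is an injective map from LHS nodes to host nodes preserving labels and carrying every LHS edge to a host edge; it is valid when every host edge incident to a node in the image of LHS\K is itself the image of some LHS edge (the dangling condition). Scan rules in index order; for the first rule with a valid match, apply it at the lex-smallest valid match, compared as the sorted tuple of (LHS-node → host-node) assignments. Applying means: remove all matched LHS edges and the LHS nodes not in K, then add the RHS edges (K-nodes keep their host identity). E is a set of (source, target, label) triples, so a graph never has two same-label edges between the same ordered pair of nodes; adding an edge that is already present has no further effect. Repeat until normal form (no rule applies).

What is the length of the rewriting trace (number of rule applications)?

Answer: 3

Derivation:
start.  V:8 E:7  edges: 0-p->3 1-p->2 3-q->4 3-q->5 4-q->3 5-q->3 6-q->6
1. fire R1 via {0↦3, 1↦6, 2↦7}  →  V:6 E:6  edges: 0-p->3 1-p->2 3-q->4 3-q->5 4-q->3 5-q->3
2. fire R3 via {0↦3, 1↦4}  →  V:5 E:4  edges: 0-p->3 1-p->2 3-q->5 5-q->3
3. fire R3 via {0↦3, 1↦5}  →  V:4 E:2  edges: 0-p->3 1-p->2
halt: no rule applies after step 3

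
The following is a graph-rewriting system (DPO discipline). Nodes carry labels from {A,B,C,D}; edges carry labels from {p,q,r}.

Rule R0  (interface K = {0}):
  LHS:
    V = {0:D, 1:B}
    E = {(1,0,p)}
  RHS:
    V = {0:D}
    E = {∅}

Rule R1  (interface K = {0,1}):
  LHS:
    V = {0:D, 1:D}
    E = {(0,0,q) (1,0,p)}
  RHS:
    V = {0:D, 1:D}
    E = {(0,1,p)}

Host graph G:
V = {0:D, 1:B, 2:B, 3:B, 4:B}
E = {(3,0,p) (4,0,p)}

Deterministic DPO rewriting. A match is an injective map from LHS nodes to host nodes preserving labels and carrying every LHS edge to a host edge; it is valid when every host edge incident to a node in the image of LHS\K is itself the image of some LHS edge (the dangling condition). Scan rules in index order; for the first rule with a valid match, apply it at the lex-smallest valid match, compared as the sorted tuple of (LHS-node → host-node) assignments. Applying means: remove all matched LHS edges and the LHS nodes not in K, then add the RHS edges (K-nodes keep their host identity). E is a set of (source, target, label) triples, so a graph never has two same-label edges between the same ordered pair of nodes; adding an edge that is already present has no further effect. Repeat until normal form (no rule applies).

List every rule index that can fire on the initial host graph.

R0: 2 valid matches — {0↦0, 1↦3}, {0↦0, 1↦4}
R1: no valid match — LHS pattern not found

Answer: [R0]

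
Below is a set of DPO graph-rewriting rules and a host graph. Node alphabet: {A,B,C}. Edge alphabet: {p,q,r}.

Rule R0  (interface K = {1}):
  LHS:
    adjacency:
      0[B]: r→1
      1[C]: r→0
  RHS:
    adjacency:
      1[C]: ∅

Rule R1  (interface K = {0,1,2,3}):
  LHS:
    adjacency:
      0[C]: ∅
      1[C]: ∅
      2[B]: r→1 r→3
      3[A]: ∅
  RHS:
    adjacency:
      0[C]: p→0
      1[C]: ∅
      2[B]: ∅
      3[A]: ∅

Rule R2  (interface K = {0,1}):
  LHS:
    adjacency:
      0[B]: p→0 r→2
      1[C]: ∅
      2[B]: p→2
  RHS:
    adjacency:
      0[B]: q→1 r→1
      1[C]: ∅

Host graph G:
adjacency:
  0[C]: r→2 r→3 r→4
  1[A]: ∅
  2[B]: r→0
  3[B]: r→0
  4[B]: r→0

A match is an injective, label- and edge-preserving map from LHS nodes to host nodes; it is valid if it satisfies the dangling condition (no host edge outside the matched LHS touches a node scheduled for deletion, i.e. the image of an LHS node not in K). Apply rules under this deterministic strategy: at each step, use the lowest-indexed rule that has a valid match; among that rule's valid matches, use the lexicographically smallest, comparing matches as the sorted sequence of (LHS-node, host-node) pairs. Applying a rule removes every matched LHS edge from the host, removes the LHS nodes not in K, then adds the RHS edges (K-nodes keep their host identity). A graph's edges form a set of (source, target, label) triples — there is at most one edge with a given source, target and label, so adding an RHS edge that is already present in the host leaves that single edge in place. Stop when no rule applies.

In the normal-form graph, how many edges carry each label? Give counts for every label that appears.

[0] host  ⇒  5 nodes, 6 edges  {0-r->2 0-r->3 0-r->4 2-r->0 3-r->0 4-r->0}
[1] R0 @ {0↦2, 1↦0}  ⇒  4 nodes, 4 edges  {0-r->3 0-r->4 3-r->0 4-r->0}
[2] R0 @ {0↦3, 1↦0}  ⇒  3 nodes, 2 edges  {0-r->4 4-r->0}
[3] R0 @ {0↦4, 1↦0}  ⇒  2 nodes, 0 edges  {∅}
final graph: no rule applies after step 3
NF edges: []

Answer: (no edges)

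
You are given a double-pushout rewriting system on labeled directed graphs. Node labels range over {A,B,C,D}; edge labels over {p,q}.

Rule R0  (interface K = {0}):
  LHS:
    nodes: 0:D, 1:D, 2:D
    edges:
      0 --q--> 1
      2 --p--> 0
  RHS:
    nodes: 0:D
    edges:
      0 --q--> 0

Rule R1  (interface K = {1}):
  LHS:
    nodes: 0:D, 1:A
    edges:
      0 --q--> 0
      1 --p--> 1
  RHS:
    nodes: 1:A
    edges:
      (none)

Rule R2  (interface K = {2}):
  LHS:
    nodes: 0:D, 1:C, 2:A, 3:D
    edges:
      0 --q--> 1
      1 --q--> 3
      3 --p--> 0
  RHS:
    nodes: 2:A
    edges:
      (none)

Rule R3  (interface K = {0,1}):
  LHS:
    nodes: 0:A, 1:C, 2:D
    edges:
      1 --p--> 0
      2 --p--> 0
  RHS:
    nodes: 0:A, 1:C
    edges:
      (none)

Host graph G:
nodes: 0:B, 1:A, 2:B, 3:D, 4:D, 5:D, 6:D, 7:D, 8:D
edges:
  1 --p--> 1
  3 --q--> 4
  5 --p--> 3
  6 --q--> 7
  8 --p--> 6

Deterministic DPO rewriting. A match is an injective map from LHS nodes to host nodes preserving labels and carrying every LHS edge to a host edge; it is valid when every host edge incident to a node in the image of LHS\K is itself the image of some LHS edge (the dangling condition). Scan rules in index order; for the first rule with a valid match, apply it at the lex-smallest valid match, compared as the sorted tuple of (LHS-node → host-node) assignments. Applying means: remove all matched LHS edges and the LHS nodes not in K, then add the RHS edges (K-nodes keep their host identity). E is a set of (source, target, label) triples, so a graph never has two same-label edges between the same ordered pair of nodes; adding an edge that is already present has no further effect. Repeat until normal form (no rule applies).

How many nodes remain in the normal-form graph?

start.  V:9 E:5  edges: 1-p->1 3-q->4 5-p->3 6-q->7 8-p->6
1. fire R0 via {0↦3, 1↦4, 2↦5}  →  V:7 E:4  edges: 1-p->1 3-q->3 6-q->7 8-p->6
2. fire R0 via {0↦6, 1↦7, 2↦8}  →  V:5 E:3  edges: 1-p->1 3-q->3 6-q->6
3. fire R1 via {0↦3, 1↦1}  →  V:4 E:1  edges: 6-q->6
normal form: no rule applies after step 3
NF nodes: {0:B, 1:A, 2:B, 6:D}

Answer: 4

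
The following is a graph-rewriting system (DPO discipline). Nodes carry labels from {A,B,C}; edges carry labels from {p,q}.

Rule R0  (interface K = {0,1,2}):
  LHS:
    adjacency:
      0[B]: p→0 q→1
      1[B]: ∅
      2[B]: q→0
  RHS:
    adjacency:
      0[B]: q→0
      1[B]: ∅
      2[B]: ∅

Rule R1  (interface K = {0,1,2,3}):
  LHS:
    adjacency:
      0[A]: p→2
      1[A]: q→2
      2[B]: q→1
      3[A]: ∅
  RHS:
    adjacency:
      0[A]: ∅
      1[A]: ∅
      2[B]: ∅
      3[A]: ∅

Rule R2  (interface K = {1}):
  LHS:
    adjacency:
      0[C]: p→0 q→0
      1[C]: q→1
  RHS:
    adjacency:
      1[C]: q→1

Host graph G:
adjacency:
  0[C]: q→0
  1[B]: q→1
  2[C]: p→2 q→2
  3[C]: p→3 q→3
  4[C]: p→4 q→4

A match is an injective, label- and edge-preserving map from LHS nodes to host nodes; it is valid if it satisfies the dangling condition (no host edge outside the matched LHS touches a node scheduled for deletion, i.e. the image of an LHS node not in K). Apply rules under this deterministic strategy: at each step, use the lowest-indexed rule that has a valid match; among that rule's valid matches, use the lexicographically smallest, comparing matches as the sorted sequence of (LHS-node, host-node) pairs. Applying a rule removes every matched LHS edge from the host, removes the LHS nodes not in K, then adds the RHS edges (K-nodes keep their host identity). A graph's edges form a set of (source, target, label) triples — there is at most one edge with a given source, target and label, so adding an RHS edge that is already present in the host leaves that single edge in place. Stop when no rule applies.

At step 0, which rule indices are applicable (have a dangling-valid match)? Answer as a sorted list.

R0: no valid match — LHS pattern not found
R1: no valid match — LHS pattern not found
R2: 9 valid matches — {0↦2, 1↦0}, {0↦2, 1↦3}, {0↦2, 1↦4} (+6 more)

Answer: [R2]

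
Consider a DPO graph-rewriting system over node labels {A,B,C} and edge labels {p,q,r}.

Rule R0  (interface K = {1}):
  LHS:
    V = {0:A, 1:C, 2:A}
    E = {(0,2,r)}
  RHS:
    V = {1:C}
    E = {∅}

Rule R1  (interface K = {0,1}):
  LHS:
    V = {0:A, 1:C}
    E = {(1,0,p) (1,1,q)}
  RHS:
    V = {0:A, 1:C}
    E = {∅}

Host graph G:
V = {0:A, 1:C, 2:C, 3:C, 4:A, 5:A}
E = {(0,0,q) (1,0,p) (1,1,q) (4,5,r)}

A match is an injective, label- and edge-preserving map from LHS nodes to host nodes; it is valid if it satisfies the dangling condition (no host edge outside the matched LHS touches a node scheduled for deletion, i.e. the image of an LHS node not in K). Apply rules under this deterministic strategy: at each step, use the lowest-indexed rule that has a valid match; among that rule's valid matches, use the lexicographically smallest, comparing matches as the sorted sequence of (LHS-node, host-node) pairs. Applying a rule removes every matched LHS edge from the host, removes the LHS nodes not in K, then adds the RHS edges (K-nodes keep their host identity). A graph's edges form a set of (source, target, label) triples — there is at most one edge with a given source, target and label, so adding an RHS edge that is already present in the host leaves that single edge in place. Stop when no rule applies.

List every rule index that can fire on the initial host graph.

R0: 3 valid matches — {0↦4, 1↦1, 2↦5}, {0↦4, 1↦2, 2↦5}, {0↦4, 1↦3, 2↦5}
R1: 1 valid match — {0↦0, 1↦1}

Answer: [R0,R1]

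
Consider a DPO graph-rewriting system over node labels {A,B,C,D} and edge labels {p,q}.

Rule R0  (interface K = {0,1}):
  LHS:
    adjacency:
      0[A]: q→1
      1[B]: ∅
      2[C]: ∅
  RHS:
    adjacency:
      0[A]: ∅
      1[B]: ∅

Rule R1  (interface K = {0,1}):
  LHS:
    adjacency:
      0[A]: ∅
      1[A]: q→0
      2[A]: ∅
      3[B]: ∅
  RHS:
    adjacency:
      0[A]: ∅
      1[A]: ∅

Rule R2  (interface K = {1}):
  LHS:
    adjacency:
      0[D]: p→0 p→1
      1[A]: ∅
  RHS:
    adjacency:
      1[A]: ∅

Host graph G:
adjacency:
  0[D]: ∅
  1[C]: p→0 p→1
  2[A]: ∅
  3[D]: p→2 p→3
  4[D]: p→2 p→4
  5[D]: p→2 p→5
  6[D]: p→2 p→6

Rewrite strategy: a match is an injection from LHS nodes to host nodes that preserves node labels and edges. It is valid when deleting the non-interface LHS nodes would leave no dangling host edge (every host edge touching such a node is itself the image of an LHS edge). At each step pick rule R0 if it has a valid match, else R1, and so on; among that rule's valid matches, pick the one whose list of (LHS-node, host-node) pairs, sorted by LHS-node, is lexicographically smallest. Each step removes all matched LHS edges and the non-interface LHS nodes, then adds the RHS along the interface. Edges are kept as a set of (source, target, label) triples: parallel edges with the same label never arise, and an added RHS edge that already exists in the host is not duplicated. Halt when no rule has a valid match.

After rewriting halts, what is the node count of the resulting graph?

initial: |V|=7 |E|=10  E = 1-p->0 1-p->1 3-p->2 3-p->3 4-p->2 4-p->4 5-p->2 5-p->5 6-p->2 6-p->6
step 1: apply R2 at {0↦3, 1↦2}  → |V|=6 |E|=8  E = 1-p->0 1-p->1 4-p->2 4-p->4 5-p->2 5-p->5 6-p->2 6-p->6
step 2: apply R2 at {0↦4, 1↦2}  → |V|=5 |E|=6  E = 1-p->0 1-p->1 5-p->2 5-p->5 6-p->2 6-p->6
step 3: apply R2 at {0↦5, 1↦2}  → |V|=4 |E|=4  E = 1-p->0 1-p->1 6-p->2 6-p->6
step 4: apply R2 at {0↦6, 1↦2}  → |V|=3 |E|=2  E = 1-p->0 1-p->1
halt: no rule applies after step 4
NF nodes: {0:D, 1:C, 2:A}

Answer: 3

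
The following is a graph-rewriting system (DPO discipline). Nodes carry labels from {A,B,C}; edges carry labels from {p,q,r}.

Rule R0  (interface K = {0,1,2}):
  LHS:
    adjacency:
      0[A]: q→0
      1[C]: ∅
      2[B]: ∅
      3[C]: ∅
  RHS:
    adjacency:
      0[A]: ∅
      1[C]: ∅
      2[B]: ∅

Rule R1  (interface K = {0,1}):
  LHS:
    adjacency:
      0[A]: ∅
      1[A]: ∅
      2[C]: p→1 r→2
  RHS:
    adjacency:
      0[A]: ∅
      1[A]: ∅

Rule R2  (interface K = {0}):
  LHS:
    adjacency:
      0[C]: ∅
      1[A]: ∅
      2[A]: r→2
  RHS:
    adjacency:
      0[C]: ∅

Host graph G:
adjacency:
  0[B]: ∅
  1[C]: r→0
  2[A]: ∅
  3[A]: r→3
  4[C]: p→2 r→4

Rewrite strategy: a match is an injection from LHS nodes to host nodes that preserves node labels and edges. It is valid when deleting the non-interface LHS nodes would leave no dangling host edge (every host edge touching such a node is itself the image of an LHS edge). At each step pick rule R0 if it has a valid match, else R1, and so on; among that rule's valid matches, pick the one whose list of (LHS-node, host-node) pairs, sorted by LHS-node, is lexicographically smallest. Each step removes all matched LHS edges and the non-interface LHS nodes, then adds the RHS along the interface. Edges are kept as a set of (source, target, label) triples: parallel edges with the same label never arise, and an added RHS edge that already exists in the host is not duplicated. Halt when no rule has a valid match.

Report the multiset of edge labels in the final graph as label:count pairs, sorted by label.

[0] host  ⇒  5 nodes, 4 edges  {1-r->0 3-r->3 4-p->2 4-r->4}
[1] R1 @ {0↦3, 1↦2, 2↦4}  ⇒  4 nodes, 2 edges  {1-r->0 3-r->3}
[2] R2 @ {0↦1, 1↦2, 2↦3}  ⇒  2 nodes, 1 edges  {1-r->0}
normal form: no rule applies after step 2
NF edges: [(1, 0, 'r')]

Answer: r:1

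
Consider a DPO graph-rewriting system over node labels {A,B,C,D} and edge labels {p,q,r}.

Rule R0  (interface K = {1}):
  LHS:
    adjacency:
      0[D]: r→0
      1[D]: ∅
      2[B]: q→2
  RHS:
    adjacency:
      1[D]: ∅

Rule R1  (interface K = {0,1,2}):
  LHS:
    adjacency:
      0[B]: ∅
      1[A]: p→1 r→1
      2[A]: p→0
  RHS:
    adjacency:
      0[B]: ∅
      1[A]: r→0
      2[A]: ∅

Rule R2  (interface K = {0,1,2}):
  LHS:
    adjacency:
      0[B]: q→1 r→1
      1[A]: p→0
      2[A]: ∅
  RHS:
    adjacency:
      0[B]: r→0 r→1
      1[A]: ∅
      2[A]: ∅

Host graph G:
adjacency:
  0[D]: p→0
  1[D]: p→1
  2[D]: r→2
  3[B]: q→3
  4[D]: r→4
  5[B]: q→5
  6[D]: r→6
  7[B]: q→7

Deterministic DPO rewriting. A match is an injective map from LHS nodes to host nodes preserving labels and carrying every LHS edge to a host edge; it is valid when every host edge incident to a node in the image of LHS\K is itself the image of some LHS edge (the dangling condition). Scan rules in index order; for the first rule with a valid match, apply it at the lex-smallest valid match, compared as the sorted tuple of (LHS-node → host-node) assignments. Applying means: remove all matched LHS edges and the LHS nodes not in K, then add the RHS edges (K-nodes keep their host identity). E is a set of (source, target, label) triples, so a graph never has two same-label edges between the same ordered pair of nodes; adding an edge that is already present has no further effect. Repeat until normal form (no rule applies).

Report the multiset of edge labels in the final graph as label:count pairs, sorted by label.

[0] host  ⇒  8 nodes, 8 edges  {0-p->0 1-p->1 2-r->2 3-q->3 4-r->4 5-q->5 6-r->6 7-q->7}
[1] R0 @ {0↦2, 1↦0, 2↦3}  ⇒  6 nodes, 6 edges  {0-p->0 1-p->1 4-r->4 5-q->5 6-r->6 7-q->7}
[2] R0 @ {0↦4, 1↦0, 2↦5}  ⇒  4 nodes, 4 edges  {0-p->0 1-p->1 6-r->6 7-q->7}
[3] R0 @ {0↦6, 1↦0, 2↦7}  ⇒  2 nodes, 2 edges  {0-p->0 1-p->1}
final graph: no rule applies after step 3
NF edges: [(0, 0, 'p'), (1, 1, 'p')]

Answer: p:2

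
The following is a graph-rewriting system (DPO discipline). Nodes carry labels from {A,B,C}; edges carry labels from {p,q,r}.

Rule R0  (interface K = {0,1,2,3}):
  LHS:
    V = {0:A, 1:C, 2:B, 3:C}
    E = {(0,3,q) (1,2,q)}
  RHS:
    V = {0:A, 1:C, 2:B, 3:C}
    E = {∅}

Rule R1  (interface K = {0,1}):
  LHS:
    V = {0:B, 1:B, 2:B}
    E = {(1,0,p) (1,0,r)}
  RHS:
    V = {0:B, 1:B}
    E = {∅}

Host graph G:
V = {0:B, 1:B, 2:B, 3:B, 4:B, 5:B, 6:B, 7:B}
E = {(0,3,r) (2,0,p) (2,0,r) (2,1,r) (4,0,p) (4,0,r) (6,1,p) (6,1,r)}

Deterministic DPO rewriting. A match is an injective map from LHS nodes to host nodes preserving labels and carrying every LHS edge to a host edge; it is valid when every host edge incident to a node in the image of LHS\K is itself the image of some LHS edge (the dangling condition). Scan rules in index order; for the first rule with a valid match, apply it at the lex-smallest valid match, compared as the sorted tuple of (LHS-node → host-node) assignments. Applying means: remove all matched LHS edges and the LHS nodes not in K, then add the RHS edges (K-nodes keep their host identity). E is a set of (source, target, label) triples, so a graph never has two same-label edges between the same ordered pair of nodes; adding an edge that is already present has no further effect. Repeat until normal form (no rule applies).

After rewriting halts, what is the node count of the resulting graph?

Answer: 5

Derivation:
start.  V:8 E:8  edges: 0-r->3 2-p->0 2-r->0 2-r->1 4-p->0 4-r->0 6-p->1 6-r->1
1. fire R1 via {0↦0, 1↦2, 2↦5}  →  V:7 E:6  edges: 0-r->3 2-r->1 4-p->0 4-r->0 6-p->1 6-r->1
2. fire R1 via {0↦0, 1↦4, 2↦7}  →  V:6 E:4  edges: 0-r->3 2-r->1 6-p->1 6-r->1
3. fire R1 via {0↦1, 1↦6, 2↦4}  →  V:5 E:2  edges: 0-r->3 2-r->1
halt: no rule applies after step 3
NF nodes: {0:B, 1:B, 2:B, 3:B, 6:B}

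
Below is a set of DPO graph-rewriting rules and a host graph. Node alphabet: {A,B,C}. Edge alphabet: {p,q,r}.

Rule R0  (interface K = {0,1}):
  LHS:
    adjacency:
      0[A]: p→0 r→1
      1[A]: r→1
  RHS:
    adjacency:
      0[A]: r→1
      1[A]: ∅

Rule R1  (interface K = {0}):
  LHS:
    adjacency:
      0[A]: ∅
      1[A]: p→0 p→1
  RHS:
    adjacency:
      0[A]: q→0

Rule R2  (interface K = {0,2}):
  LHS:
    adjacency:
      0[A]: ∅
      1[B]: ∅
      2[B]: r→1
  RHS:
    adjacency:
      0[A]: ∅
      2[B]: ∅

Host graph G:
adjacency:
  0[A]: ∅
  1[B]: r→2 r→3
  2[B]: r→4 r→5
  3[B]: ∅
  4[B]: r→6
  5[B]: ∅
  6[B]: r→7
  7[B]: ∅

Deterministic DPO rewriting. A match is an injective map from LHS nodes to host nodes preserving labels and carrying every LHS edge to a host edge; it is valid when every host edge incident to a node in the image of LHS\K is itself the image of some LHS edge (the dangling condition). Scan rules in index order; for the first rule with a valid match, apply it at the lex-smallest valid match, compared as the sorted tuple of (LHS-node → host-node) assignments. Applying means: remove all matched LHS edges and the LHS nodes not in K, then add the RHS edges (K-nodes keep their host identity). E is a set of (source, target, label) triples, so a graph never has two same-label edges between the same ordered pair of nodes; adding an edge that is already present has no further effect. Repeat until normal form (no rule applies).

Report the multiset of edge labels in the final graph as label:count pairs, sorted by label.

Answer: (no edges)

Steps:
initial: |V|=8 |E|=6  E = 1-r->2 1-r->3 2-r->4 2-r->5 4-r->6 6-r->7
step 1: apply R2 at {0↦0, 1↦3, 2↦1}  → |V|=7 |E|=5  E = 1-r->2 2-r->4 2-r->5 4-r->6 6-r->7
step 2: apply R2 at {0↦0, 1↦5, 2↦2}  → |V|=6 |E|=4  E = 1-r->2 2-r->4 4-r->6 6-r->7
step 3: apply R2 at {0↦0, 1↦7, 2↦6}  → |V|=5 |E|=3  E = 1-r->2 2-r->4 4-r->6
step 4: apply R2 at {0↦0, 1↦6, 2↦4}  → |V|=4 |E|=2  E = 1-r->2 2-r->4
step 5: apply R2 at {0↦0, 1↦4, 2↦2}  → |V|=3 |E|=1  E = 1-r->2
step 6: apply R2 at {0↦0, 1↦2, 2↦1}  → |V|=2 |E|=0  E = ∅
normal form: no rule applies after step 6
NF edges: []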